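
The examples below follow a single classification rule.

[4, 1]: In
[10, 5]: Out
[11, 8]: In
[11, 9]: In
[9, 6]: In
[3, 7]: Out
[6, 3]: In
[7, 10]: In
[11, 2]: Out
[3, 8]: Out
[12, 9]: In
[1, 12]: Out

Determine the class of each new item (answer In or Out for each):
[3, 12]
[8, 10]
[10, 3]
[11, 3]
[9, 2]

Out, In, Out, Out, Out

Every 'In' example satisfies: |first − second| ≤ 3. None of the 'Out' examples do.
[3, 12] → |3−12| = 9 → Out.
[8, 10] → |8−10| = 2 → In.
[10, 3] → |10−3| = 7 → Out.
[11, 3] → |11−3| = 8 → Out.
[9, 2] → |9−2| = 7 → Out.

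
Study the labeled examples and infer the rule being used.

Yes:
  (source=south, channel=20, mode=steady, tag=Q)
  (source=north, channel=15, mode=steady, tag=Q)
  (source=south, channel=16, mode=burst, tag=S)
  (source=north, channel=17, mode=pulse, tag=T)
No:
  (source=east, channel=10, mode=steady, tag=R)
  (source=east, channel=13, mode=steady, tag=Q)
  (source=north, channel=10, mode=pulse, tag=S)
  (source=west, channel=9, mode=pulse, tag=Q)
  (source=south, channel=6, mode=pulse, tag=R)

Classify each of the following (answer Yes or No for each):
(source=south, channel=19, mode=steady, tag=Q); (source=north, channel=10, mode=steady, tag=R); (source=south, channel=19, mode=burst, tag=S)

Every 'Yes' example satisfies: channel ≥ 15. None of the 'No' examples do.
(source=south, channel=19, mode=steady, tag=Q): channel = 19 — matches, so Yes.
(source=north, channel=10, mode=steady, tag=R): channel = 10 — lacks this property, so No.
(source=south, channel=19, mode=burst, tag=S): channel = 19 — matches, so Yes.

Yes, No, Yes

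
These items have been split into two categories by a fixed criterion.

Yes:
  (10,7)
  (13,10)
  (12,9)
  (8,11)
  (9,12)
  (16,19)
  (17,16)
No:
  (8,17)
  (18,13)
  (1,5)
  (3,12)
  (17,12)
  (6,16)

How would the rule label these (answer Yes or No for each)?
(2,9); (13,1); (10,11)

The distinguishing property — |first − second| ≤ 3 — holds for all the 'Yes' cases and none of the 'No' cases.
(2,9) — |2−9| = 7, hence No. (13,1) — |13−1| = 12, hence No. (10,11) — |10−11| = 1, hence Yes.

No, No, Yes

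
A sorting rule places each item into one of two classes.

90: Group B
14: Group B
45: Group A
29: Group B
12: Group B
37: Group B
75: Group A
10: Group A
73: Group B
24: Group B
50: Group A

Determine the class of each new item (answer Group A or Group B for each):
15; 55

Group A, Group A

Every 'Group A' example satisfies: multiple of 5 AND at most 75. None of the 'Group B' examples do.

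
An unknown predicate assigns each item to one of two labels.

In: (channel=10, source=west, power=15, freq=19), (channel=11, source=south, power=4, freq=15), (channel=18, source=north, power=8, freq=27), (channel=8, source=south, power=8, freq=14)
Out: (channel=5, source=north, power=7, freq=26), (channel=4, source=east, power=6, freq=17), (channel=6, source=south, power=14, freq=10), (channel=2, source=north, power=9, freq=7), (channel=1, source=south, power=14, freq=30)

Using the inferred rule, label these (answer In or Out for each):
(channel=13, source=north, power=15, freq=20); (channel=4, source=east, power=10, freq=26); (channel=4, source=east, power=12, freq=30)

In, Out, Out

The rule appears to be: channel ≥ 8.
In: (channel=13, source=north, power=15, freq=20), since channel = 13. Out: (channel=4, source=east, power=10, freq=26), since channel = 4. Out: (channel=4, source=east, power=12, freq=30), since channel = 4.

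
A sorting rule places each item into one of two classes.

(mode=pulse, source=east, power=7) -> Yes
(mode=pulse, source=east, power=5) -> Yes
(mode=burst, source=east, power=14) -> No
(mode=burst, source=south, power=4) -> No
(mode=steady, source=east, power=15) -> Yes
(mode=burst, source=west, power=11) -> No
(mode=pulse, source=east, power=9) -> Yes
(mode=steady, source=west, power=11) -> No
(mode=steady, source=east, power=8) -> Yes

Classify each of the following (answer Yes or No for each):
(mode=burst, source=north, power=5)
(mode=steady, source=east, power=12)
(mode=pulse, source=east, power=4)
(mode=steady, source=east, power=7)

No, Yes, Yes, Yes

The common property of the 'Yes' items is: source is east AND power ≠ 14. No 'No' item has it.
(mode=burst, source=north, power=5): No (source is north, power = 5). (mode=steady, source=east, power=12): Yes (source is east, power = 12). (mode=pulse, source=east, power=4): Yes (source is east, power = 4). (mode=steady, source=east, power=7): Yes (source is east, power = 7).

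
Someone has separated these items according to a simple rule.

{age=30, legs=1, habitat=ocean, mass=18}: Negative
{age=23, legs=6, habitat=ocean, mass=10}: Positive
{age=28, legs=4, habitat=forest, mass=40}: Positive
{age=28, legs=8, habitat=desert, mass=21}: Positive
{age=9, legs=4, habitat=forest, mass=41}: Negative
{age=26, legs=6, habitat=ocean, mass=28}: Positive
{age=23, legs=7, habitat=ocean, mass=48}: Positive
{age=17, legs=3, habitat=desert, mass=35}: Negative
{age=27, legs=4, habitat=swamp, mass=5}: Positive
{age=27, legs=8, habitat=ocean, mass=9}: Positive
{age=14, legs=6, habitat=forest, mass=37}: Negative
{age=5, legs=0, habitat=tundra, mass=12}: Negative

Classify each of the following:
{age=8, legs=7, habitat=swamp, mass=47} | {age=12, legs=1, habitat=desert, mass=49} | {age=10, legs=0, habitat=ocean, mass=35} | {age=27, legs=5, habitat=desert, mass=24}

A rule that fits every label: age ≥ 23 AND age ≤ 28 — true of each 'Positive' example, false of each 'Negative' one.
{age=8, legs=7, habitat=swamp, mass=47} — age = 8, hence Negative. {age=12, legs=1, habitat=desert, mass=49} — age = 12, hence Negative. {age=10, legs=0, habitat=ocean, mass=35} — age = 10, hence Negative. {age=27, legs=5, habitat=desert, mass=24} — age = 27, hence Positive.

Negative, Negative, Negative, Positive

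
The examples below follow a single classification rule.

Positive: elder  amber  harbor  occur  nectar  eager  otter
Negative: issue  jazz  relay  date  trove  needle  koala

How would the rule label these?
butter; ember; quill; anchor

Positive, Positive, Negative, Positive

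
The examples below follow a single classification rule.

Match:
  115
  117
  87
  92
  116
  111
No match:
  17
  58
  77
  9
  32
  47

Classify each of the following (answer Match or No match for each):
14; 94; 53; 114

One predicate separates the groups cleanly: at least 87.

No match, Match, No match, Match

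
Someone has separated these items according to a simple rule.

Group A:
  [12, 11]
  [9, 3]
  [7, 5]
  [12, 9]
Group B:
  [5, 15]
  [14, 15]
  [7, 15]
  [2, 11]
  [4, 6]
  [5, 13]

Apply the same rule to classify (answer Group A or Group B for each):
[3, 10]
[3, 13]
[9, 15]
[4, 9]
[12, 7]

Group B, Group B, Group B, Group B, Group A

One predicate separates the groups cleanly: first > second.
[3, 10] → 3 < 10 → Group B.
[3, 13] → 3 < 13 → Group B.
[9, 15] → 9 < 15 → Group B.
[4, 9] → 4 < 9 → Group B.
[12, 7] → 12 > 7 → Group A.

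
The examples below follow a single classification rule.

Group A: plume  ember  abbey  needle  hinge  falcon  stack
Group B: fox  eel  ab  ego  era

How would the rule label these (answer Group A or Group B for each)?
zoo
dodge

Group B, Group A

The simplest hypothesis consistent with all the labels is: length ≥ 5.
zoo: length 3, does not satisfy this → Group B.
dodge: length 5, meets the rule → Group A.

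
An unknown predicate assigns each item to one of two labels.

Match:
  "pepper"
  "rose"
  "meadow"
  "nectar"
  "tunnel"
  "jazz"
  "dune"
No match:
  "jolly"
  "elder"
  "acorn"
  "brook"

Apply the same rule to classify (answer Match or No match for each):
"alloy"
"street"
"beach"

'Match' ⟺ even length.
"alloy" → length 5 → No match. "street" → length 6 → Match. "beach" → length 5 → No match.

No match, Match, No match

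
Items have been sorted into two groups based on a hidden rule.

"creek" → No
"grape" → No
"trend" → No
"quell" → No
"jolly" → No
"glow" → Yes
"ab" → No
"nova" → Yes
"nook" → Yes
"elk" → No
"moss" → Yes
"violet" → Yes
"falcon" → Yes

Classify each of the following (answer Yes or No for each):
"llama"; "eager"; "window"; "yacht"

The pattern is that an item is 'Yes' exactly when: even length AND contains 'o'.
"llama": length 5, no 'o' — fails this test, so No.
"eager": length 5, no 'o' — fails this test, so No.
"window": length 6, has 'o' — meets the rule, so Yes.
"yacht": length 5, no 'o' — fails this test, so No.

No, No, Yes, No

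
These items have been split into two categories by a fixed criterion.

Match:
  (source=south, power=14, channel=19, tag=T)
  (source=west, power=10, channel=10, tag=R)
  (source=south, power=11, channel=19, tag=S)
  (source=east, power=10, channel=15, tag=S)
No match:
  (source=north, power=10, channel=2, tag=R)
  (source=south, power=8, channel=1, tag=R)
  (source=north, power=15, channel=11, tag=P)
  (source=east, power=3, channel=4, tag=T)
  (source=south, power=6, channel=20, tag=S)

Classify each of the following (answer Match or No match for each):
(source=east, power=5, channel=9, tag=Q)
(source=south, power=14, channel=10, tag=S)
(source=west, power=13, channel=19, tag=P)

No match, Match, Match

The classifier is using: source is not north AND power ≥ 10.
(source=east, power=5, channel=9, tag=Q): No match (source is east, power = 5).
(source=south, power=14, channel=10, tag=S): Match (source is south, power = 14).
(source=west, power=13, channel=19, tag=P): Match (source is west, power = 13).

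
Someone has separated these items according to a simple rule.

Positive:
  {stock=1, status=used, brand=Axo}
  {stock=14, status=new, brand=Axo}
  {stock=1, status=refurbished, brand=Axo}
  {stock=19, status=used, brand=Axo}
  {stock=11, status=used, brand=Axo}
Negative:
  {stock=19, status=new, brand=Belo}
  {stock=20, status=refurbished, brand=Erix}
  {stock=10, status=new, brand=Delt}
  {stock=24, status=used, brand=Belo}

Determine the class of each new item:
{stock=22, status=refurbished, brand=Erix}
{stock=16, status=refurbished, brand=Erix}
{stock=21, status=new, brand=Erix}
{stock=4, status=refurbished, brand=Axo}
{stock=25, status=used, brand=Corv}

Negative, Negative, Negative, Positive, Negative

The rule appears to be: brand is Axo.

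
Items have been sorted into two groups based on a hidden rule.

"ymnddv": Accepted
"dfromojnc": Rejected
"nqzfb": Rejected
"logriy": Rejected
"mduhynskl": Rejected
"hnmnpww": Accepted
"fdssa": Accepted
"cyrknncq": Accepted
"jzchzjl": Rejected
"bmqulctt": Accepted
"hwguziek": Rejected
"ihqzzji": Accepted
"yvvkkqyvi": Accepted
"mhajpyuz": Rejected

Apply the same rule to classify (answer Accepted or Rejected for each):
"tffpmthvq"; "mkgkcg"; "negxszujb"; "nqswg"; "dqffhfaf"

One predicate separates the groups cleanly: has a double letter.
"tffpmthvq" → 'ff' doubled → Accepted.
"mkgkcg" → no doubled letter → Rejected.
"negxszujb" → no doubled letter → Rejected.
"nqswg" → no doubled letter → Rejected.
"dqffhfaf" → 'ff' doubled → Accepted.

Accepted, Rejected, Rejected, Rejected, Accepted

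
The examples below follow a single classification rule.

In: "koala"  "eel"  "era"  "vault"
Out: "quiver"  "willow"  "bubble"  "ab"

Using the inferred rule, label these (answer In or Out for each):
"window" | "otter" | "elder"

Rule: odd length. This holds for each 'In' example and fails for each 'Out' one.

Out, In, In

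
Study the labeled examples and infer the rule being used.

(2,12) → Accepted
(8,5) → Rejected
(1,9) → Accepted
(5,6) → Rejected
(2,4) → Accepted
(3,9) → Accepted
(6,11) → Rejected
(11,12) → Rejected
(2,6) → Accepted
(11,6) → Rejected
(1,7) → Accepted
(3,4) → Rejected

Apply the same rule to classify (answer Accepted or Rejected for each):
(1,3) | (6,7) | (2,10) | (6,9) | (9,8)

The pattern is that an item is 'Accepted' exactly when: sum is even.

Accepted, Rejected, Accepted, Rejected, Rejected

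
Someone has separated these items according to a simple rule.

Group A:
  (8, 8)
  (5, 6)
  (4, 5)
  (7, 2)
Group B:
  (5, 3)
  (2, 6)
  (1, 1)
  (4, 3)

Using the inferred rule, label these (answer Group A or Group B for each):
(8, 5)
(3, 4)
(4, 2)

Group A, Group B, Group B

Every 'Group A' example satisfies: sum ≥ 9. None of the 'Group B' examples do.
(8, 5) → 8+5 = 13 → Group A.
(3, 4) → 3+4 = 7 → Group B.
(4, 2) → 4+2 = 6 → Group B.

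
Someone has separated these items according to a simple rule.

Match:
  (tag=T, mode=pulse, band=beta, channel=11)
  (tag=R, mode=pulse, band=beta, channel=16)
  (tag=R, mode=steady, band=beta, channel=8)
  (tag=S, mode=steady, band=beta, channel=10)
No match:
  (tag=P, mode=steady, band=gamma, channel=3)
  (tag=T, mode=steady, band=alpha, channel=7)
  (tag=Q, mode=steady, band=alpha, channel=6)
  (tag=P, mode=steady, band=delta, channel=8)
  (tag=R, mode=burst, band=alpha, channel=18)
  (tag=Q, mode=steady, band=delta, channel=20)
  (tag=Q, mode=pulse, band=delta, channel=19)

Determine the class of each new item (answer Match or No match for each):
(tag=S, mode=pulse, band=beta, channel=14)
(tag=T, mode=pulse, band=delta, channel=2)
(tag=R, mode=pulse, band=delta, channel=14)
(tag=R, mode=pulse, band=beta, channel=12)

Match, No match, No match, Match

Checking candidate rules against both groups, what survives is: band is beta.
(tag=S, mode=pulse, band=beta, channel=14): Match (band is beta). (tag=T, mode=pulse, band=delta, channel=2): No match (band is delta). (tag=R, mode=pulse, band=delta, channel=14): No match (band is delta). (tag=R, mode=pulse, band=beta, channel=12): Match (band is beta).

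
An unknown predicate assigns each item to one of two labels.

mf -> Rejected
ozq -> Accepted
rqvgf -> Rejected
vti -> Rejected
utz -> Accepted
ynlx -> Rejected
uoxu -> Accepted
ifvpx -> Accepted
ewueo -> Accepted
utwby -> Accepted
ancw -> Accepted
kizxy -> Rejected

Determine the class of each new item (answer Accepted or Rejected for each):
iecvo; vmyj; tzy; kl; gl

The simplest hypothesis consistent with all the labels is: starts with a vowel.
iecvo: Accepted (starts with 'i').
vmyj: Rejected (starts with 'v').
tzy: Rejected (starts with 't').
kl: Rejected (starts with 'k').
gl: Rejected (starts with 'g').

Accepted, Rejected, Rejected, Rejected, Rejected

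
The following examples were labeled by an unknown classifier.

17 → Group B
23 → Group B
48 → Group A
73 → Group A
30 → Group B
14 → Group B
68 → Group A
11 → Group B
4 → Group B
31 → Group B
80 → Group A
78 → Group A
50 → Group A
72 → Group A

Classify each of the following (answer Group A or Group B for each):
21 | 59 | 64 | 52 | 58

Group B, Group A, Group A, Group A, Group A

'Group A' ⟺ at least 48.
Group B: 21, since 21 < 48. Group A: 59, since 59 ≥ 48. Group A: 64, since 64 ≥ 48. Group A: 52, since 52 ≥ 48. Group A: 58, since 58 ≥ 48.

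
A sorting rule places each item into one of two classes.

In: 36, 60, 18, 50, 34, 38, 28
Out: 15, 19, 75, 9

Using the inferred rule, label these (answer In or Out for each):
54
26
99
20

In, In, Out, In

A rule that fits every label: even — true of each 'In' example, false of each 'Out' one.
54: 54 is even, fits → In.
26: 26 is even, fits → In.
99: 99 is odd, doesn't match → Out.
20: 20 is even, fits → In.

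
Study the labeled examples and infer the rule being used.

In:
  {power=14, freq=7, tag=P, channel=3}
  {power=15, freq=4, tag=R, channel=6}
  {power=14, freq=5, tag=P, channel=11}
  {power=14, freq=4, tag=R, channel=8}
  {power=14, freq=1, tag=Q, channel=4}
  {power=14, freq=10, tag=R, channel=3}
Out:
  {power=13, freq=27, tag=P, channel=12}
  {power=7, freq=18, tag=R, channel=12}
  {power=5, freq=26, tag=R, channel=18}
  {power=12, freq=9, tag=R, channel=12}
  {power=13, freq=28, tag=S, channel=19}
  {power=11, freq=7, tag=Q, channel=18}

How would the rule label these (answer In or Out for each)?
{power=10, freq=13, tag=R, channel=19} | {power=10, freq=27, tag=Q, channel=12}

Out, Out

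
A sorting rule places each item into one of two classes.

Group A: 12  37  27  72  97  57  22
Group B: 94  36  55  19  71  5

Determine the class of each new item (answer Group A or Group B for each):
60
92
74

Group B, Group A, Group B

'Group A' ⟺ ≡ 2 (mod 5).
60: 60 mod 5 = 0 — does not pass, so Group B.
92: 92 mod 5 = 2 — satisfies this, so Group A.
74: 74 mod 5 = 4 — does not pass, so Group B.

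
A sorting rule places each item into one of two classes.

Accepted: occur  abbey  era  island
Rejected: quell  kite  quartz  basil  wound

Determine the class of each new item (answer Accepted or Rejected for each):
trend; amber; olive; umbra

Rejected, Accepted, Accepted, Accepted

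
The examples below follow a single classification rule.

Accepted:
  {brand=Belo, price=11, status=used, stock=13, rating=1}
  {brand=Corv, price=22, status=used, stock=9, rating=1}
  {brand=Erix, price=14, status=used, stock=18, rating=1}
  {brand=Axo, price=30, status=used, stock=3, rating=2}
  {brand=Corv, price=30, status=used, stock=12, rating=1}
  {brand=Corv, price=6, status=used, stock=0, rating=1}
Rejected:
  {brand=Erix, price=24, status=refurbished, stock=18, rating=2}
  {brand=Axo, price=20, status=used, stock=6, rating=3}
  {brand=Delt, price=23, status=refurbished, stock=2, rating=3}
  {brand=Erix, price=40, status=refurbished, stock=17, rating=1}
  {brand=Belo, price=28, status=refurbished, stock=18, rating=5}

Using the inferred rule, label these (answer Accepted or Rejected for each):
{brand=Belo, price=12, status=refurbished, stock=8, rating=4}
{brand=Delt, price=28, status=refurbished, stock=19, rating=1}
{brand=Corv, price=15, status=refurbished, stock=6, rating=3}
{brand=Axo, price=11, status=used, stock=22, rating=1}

Rejected, Rejected, Rejected, Accepted

The common property of the 'Accepted' items is: status is used AND rating ≤ 2. No 'Rejected' item has it.
Rejected: {brand=Belo, price=12, status=refurbished, stock=8, rating=4}, since status is refurbished, rating = 4.
Rejected: {brand=Delt, price=28, status=refurbished, stock=19, rating=1}, since status is refurbished, rating = 1.
Rejected: {brand=Corv, price=15, status=refurbished, stock=6, rating=3}, since status is refurbished, rating = 3.
Accepted: {brand=Axo, price=11, status=used, stock=22, rating=1}, since status is used, rating = 1.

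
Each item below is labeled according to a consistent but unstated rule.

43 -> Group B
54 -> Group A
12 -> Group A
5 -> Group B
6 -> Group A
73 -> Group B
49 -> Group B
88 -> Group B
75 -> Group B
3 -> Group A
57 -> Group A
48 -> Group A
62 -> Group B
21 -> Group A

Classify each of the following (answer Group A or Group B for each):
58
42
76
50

The rule appears to be: multiple of 3 AND at most 57.

Group B, Group A, Group B, Group B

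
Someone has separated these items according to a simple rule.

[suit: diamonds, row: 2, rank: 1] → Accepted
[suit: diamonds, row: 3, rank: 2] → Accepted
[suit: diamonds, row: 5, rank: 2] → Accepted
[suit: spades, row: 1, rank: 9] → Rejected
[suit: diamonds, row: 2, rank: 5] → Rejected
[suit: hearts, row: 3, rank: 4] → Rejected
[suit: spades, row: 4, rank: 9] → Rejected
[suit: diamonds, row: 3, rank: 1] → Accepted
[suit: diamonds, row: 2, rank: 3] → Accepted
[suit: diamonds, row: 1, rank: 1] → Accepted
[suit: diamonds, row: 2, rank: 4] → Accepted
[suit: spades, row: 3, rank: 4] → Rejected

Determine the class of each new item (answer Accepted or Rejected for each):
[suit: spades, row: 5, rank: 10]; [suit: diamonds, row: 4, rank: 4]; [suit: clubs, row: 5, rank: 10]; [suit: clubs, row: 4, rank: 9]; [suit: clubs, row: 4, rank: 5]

Rule: suit is diamonds AND rank ≤ 4. This holds for each 'Accepted' example and fails for each 'Rejected' one.
[suit: spades, row: 5, rank: 10]: Rejected (suit is spades, rank = 10). [suit: diamonds, row: 4, rank: 4]: Accepted (suit is diamonds, rank = 4). [suit: clubs, row: 5, rank: 10]: Rejected (suit is clubs, rank = 10). [suit: clubs, row: 4, rank: 9]: Rejected (suit is clubs, rank = 9). [suit: clubs, row: 4, rank: 5]: Rejected (suit is clubs, rank = 5).

Rejected, Accepted, Rejected, Rejected, Rejected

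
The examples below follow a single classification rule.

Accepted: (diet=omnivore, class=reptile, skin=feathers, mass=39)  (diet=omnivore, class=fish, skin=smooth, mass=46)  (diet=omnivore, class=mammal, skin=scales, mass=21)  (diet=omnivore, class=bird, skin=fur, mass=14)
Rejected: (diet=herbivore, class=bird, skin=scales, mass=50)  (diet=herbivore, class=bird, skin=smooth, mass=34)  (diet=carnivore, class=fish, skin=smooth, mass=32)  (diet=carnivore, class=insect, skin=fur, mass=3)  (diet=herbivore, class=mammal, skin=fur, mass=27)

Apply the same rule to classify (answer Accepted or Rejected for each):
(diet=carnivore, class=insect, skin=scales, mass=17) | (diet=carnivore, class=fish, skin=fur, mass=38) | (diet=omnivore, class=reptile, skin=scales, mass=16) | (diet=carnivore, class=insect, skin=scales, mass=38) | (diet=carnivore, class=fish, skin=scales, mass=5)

Rejected, Rejected, Accepted, Rejected, Rejected

The simplest hypothesis consistent with all the labels is: diet is omnivore.
(diet=carnivore, class=insect, skin=scales, mass=17): Rejected (diet is carnivore).
(diet=carnivore, class=fish, skin=fur, mass=38): Rejected (diet is carnivore).
(diet=omnivore, class=reptile, skin=scales, mass=16): Accepted (diet is omnivore).
(diet=carnivore, class=insect, skin=scales, mass=38): Rejected (diet is carnivore).
(diet=carnivore, class=fish, skin=scales, mass=5): Rejected (diet is carnivore).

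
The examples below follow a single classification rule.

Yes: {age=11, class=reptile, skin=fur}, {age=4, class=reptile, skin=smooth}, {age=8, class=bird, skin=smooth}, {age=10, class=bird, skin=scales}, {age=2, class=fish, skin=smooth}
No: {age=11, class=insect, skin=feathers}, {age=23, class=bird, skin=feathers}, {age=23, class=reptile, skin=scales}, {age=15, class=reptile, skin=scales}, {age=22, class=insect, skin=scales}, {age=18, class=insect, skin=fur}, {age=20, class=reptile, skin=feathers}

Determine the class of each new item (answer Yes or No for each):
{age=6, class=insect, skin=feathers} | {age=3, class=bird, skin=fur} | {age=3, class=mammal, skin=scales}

No, Yes, Yes

The common property of the 'Yes' items is: class is not insect AND age ≤ 11. No 'No' item has it.
No: {age=6, class=insect, skin=feathers}, since class is insect, age = 6.
Yes: {age=3, class=bird, skin=fur}, since class is bird, age = 3.
Yes: {age=3, class=mammal, skin=scales}, since class is mammal, age = 3.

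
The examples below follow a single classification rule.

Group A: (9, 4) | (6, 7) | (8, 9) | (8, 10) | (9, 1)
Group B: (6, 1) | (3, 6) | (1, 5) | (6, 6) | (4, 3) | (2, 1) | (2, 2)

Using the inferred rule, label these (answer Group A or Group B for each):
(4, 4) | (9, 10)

Every 'Group A' example satisfies: max ≥ 7. None of the 'Group B' examples do.
(4, 4): max 4, does not pass → Group B.
(9, 10): max 10, meets the rule → Group A.

Group B, Group A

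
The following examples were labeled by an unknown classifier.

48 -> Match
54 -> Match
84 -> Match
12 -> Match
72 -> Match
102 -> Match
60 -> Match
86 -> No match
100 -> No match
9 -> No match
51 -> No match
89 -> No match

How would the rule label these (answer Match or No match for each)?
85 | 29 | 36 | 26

No match, No match, Match, No match

Checking candidate rules against both groups, what survives is: multiple of 6.
No match: 85, since 85 = 6·14 + 1. No match: 29, since 29 = 6·4 + 5. Match: 36, since 36 = 6·6. No match: 26, since 26 = 6·4 + 2.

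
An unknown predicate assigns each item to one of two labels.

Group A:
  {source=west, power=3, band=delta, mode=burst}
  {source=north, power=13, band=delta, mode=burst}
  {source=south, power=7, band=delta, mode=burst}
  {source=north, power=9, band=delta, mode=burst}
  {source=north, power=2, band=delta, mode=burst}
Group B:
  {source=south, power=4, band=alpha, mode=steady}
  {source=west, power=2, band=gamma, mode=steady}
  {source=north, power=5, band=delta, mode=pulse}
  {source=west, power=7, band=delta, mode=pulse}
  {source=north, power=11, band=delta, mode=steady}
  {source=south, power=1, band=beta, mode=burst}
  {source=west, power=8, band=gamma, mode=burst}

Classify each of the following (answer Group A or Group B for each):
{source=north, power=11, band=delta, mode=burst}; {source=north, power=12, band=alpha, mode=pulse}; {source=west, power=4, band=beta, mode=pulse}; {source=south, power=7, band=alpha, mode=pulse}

The rule appears to be: band is delta AND mode is burst.

Group A, Group B, Group B, Group B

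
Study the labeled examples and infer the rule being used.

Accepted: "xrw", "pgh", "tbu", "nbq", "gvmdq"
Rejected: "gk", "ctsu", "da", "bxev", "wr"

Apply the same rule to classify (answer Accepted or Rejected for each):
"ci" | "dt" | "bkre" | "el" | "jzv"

The common property of the 'Accepted' items is: odd length. No 'Rejected' item has it.
"ci": length 2 — doesn't qualify, so Rejected.
"dt": length 2 — doesn't qualify, so Rejected.
"bkre": length 4 — doesn't qualify, so Rejected.
"el": length 2 — doesn't qualify, so Rejected.
"jzv": length 3 — passes, so Accepted.

Rejected, Rejected, Rejected, Rejected, Accepted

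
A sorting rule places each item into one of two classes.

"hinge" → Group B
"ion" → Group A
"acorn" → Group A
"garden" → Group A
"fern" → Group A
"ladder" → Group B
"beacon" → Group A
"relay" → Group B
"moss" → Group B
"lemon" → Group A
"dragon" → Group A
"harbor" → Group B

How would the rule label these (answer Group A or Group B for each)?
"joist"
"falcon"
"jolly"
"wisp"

Rule: ends with 'n'. This holds for each 'Group A' example and fails for each 'Group B' one.

Group B, Group A, Group B, Group B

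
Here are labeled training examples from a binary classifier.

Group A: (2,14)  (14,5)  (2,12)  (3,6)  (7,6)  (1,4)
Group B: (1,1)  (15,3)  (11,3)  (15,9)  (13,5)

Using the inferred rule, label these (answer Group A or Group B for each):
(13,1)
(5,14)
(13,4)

Group B, Group A, Group A

Checking candidate rules against both groups, what survives is: product is even.
(13,1) → 13·1 = 13 → Group B. (5,14) → 5·14 = 70 → Group A. (13,4) → 13·4 = 52 → Group A.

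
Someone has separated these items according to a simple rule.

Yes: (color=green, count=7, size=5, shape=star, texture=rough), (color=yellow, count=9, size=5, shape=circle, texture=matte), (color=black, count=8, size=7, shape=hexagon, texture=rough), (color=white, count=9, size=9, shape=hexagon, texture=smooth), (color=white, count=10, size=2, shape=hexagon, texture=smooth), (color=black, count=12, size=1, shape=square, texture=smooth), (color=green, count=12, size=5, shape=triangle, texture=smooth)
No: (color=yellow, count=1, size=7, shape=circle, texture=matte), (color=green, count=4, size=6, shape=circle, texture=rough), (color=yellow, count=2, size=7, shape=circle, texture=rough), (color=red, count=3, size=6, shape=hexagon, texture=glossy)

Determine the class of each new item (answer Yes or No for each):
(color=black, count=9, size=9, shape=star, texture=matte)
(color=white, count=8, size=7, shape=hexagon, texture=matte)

Yes, Yes

One predicate separates the groups cleanly: count ≥ 7.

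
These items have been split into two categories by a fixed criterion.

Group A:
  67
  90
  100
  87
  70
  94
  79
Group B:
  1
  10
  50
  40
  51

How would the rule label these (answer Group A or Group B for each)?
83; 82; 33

Group A, Group A, Group B

The simplest hypothesis consistent with all the labels is: at least 67.
83 — 83 ≥ 67, hence Group A. 82 — 82 ≥ 67, hence Group A. 33 — 33 < 67, hence Group B.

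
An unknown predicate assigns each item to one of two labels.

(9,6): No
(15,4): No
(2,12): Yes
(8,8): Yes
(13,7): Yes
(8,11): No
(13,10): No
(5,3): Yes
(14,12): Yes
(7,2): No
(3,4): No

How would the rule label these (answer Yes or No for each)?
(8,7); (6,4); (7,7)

Rule: sum is even. This holds for each 'Yes' example and fails for each 'No' one.

No, Yes, Yes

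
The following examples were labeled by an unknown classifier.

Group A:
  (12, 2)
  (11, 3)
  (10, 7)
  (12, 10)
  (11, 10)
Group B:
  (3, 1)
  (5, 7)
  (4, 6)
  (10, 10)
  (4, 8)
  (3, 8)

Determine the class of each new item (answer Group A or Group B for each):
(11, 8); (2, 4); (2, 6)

One predicate separates the groups cleanly: first > second AND sum ≥ 10.
(11, 8) — 11 > 8, 11+8 = 19, hence Group A.
(2, 4) — 2 < 4, 2+4 = 6, hence Group B.
(2, 6) — 2 < 6, 2+6 = 8, hence Group B.

Group A, Group B, Group B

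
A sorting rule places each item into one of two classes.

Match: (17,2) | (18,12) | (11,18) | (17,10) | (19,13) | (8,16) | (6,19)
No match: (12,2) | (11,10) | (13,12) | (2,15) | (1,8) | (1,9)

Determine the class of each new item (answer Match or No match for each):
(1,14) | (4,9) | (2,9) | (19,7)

No match, No match, No match, Match

'Match' ⟺ max ≥ 16.
No match: (1,14), since max 14. No match: (4,9), since max 9. No match: (2,9), since max 9. Match: (19,7), since max 19.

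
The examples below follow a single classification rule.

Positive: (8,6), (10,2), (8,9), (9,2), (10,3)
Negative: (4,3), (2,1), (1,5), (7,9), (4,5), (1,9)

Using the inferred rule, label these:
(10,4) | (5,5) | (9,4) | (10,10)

The common property of the 'Positive' items is: first ≥ 8. No 'Negative' item has it.
Positive: (10,4), since first 10.
Negative: (5,5), since first 5.
Positive: (9,4), since first 9.
Positive: (10,10), since first 10.

Positive, Negative, Positive, Positive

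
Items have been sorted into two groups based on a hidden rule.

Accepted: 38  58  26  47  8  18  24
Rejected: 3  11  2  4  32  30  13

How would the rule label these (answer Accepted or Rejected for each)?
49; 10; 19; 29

Accepted, Rejected, Accepted, Accepted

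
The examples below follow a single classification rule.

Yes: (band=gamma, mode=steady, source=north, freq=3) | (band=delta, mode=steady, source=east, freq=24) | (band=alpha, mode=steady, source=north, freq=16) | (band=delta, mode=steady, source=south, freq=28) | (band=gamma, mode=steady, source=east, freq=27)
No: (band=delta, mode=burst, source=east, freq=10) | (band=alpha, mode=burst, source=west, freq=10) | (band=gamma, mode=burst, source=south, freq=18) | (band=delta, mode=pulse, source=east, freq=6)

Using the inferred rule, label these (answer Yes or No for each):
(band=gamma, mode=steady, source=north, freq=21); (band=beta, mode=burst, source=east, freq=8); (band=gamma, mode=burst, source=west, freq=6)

Every 'Yes' example satisfies: mode is steady. None of the 'No' examples do.
Yes: (band=gamma, mode=steady, source=north, freq=21), since mode is steady.
No: (band=beta, mode=burst, source=east, freq=8), since mode is burst.
No: (band=gamma, mode=burst, source=west, freq=6), since mode is burst.

Yes, No, No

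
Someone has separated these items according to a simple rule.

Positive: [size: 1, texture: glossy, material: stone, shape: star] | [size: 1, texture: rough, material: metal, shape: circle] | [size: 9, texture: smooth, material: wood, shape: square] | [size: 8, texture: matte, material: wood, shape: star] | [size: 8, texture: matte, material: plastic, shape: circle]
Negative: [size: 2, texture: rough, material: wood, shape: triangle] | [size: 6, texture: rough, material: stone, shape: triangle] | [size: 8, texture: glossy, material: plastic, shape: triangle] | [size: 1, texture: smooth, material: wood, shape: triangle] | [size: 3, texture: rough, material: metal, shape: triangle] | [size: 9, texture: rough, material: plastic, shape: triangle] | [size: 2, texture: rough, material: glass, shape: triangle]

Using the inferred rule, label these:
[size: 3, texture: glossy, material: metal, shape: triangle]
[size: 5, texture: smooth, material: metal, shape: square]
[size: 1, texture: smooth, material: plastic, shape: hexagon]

Negative, Positive, Positive

Every 'Positive' example satisfies: shape is not triangle. None of the 'Negative' examples do.
[size: 3, texture: glossy, material: metal, shape: triangle]: shape is triangle — does not pass, so Negative.
[size: 5, texture: smooth, material: metal, shape: square]: shape is square — passes, so Positive.
[size: 1, texture: smooth, material: plastic, shape: hexagon]: shape is hexagon — passes, so Positive.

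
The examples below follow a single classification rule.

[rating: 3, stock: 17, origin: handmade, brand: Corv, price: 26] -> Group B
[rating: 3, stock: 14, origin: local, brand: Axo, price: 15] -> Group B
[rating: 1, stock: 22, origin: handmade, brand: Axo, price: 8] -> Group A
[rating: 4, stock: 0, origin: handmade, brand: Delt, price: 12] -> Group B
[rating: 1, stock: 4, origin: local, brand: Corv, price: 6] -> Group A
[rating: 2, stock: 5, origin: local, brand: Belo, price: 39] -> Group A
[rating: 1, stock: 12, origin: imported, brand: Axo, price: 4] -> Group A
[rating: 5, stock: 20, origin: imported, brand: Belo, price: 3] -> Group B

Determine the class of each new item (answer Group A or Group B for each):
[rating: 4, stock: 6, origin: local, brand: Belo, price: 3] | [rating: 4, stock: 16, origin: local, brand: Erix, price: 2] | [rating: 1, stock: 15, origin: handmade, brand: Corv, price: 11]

All 'Group A' examples share one property — rating ≤ 2 — and every 'Group B' example lacks it.

Group B, Group B, Group A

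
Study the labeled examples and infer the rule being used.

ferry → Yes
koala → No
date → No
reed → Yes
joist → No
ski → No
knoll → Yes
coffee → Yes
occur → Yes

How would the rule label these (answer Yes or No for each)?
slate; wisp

No, No

All 'Yes' examples share one property — has a double letter — and every 'No' example lacks it.
slate → no doubled letter → No. wisp → no doubled letter → No.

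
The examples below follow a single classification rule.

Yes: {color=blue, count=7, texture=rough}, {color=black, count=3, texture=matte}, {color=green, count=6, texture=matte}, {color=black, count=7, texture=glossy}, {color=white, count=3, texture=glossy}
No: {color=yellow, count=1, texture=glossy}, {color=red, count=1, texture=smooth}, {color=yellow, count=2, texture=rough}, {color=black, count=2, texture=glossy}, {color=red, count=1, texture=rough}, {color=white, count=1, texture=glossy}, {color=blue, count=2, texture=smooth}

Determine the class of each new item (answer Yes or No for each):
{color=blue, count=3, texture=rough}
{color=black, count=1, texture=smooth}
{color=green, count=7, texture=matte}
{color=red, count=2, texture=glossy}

The simplest hypothesis consistent with all the labels is: count ≥ 3.
Yes: {color=blue, count=3, texture=rough}, since count = 3. No: {color=black, count=1, texture=smooth}, since count = 1. Yes: {color=green, count=7, texture=matte}, since count = 7. No: {color=red, count=2, texture=glossy}, since count = 2.

Yes, No, Yes, No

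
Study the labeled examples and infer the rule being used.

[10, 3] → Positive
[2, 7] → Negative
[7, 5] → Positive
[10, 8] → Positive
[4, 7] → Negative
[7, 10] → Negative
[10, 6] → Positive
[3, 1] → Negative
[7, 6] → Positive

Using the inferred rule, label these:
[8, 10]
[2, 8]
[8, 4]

Negative, Negative, Positive

Every 'Positive' example satisfies: first > second AND sum ≥ 9. None of the 'Negative' examples do.
[8, 10]: 8 < 10, 8+10 = 18 — does not satisfy this, so Negative. [2, 8]: 2 < 8, 2+8 = 10 — does not satisfy this, so Negative. [8, 4]: 8 > 4, 8+4 = 12 — meets the rule, so Positive.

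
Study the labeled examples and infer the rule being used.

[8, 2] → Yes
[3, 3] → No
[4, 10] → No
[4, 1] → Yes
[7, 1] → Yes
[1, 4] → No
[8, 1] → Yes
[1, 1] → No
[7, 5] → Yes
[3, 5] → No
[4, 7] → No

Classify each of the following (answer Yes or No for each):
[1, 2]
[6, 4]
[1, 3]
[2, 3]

The rule appears to be: first > second.
[1, 2]: 1 < 2, doesn't match → No.
[6, 4]: 6 > 4, checks out → Yes.
[1, 3]: 1 < 3, doesn't match → No.
[2, 3]: 2 < 3, doesn't match → No.

No, Yes, No, No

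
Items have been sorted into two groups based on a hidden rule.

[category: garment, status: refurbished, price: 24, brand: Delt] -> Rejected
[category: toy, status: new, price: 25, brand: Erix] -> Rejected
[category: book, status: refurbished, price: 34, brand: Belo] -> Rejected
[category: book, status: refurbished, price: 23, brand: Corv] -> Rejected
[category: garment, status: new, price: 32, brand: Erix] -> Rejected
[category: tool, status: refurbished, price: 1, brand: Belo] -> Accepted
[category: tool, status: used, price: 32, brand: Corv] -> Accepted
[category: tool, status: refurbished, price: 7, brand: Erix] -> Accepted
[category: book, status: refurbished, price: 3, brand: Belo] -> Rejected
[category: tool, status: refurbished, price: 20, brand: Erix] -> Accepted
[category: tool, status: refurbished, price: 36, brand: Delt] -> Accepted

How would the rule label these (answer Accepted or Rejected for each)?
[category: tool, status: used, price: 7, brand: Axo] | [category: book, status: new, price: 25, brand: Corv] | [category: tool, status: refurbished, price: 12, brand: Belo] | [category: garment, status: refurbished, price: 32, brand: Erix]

The classifier is using: category is tool.

Accepted, Rejected, Accepted, Rejected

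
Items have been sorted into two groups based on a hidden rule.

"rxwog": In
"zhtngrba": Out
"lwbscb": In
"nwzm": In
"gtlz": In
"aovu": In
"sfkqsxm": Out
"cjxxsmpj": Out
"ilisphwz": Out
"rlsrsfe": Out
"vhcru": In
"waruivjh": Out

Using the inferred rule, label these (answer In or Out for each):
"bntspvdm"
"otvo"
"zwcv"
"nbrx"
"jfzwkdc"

Out, In, In, In, Out

Rule: length ≤ 6. This holds for each 'In' example and fails for each 'Out' one.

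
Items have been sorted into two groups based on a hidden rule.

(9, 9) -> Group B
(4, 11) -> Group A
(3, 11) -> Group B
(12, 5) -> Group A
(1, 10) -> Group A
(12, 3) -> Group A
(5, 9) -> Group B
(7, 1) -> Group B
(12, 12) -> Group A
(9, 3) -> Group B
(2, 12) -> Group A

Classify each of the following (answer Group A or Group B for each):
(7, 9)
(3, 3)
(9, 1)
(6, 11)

Group B, Group B, Group B, Group A

Checking candidate rules against both groups, what survives is: product is even.
(7, 9) — 7·9 = 63, hence Group B. (3, 3) — 3·3 = 9, hence Group B. (9, 1) — 9·1 = 9, hence Group B. (6, 11) — 6·11 = 66, hence Group A.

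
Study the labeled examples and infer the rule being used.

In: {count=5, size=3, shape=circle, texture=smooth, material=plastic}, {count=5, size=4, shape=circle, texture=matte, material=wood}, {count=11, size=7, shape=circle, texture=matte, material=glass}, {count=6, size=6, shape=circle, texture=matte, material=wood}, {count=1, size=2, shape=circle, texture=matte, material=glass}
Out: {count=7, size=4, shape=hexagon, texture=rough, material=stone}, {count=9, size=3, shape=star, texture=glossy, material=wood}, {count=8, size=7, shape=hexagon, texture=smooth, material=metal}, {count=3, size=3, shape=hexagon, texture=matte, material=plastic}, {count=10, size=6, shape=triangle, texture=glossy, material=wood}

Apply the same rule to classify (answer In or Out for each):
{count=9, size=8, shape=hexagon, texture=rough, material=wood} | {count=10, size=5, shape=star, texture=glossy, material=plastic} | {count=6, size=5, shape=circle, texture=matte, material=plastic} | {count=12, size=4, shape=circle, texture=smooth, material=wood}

Out, Out, In, In

The rule appears to be: shape is circle.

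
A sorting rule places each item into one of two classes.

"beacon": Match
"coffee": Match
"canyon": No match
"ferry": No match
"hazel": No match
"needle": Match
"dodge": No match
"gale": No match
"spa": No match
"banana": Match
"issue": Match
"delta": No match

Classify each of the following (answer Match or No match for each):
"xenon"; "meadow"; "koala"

Every 'Match' example satisfies: has ≥ 3 vowels. None of the 'No match' examples do.
"xenon": 2 vowels, does not fit → No match. "meadow": 3 vowels, satisfies this → Match. "koala": 3 vowels, satisfies this → Match.

No match, Match, Match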